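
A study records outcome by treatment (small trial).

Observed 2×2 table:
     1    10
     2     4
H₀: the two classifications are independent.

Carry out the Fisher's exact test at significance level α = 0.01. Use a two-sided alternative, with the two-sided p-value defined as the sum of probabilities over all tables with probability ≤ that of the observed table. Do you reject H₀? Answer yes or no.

Margins: r₁=11, r₂=6, c₁=3, c₂=14, n=17
p_obs = C(11,1)·C(6,2)/C(17,3); sum pmf over tables with pmf ≤ p_obs
p-value (two-sided) = 0.51471
At α=0.01: p ≥ α → fail to reject H₀

reject H₀: no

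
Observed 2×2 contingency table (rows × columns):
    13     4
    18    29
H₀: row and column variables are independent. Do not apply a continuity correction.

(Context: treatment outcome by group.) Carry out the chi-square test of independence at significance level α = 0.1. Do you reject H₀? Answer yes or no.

reject H₀: yes

Row totals [17, 47], col totals [31, 33], n=64
χ² = (13−8.23)²/8.23 + (4−8.77)²/8.77 + (18−22.77)²/22.77 + (29−24.23)²/24.23 = 7.2838
df = 1
p-value (upper-tail) = 0.00696
At α=0.1: p < α → reject H₀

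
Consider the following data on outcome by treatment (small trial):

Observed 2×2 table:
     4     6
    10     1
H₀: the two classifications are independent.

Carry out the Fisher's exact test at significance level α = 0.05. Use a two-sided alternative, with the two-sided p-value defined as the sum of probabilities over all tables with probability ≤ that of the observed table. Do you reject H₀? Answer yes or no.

Margins: r₁=10, r₂=11, c₁=14, c₂=7, n=21
p_obs = C(10,4)·C(11,10)/C(21,14); sum pmf over tables with pmf ≤ p_obs
p-value (two-sided) = 0.02374
At α=0.05: p < α → reject H₀

reject H₀: yes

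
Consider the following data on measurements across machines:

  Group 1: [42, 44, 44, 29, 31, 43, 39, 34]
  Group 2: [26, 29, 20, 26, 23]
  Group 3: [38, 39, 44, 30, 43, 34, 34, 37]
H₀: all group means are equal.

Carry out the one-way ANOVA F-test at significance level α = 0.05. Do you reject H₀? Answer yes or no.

reject H₀: yes

Group means [38.25, 24.80, 37.38], grand mean 34.714
SSB = Σnᵢ(x̄ᵢ−x̄)² = 648.111; SSW = ΣΣ(x−x̄ᵢ)² = 462.175
MSB = 648.111/2 = 324.0554; MSW = 462.175/18 = 25.6764
F = MSB/MSW = 12.6208
df = (2, 18)
p-value (upper-tail) = 0.00038
At α=0.05: p < α → reject H₀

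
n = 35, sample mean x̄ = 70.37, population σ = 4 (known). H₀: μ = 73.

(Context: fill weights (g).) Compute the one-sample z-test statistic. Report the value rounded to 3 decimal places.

test statistic = -3.890

SE = σ/√n = 4/√35 = 0.6761
z = (x̄−μ₀)/SE = (70.37−73)/0.6761 = -3.8898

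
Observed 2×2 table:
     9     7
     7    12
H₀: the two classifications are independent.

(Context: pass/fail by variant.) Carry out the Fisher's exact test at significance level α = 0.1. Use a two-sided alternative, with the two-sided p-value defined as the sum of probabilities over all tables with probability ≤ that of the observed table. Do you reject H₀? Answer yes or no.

Margins: r₁=16, r₂=19, c₁=16, c₂=19, n=35
p_obs = C(16,9)·C(19,7)/C(35,16); sum pmf over tables with pmf ≤ p_obs
p-value (two-sided) = 0.31789
At α=0.1: p ≥ α → fail to reject H₀

reject H₀: no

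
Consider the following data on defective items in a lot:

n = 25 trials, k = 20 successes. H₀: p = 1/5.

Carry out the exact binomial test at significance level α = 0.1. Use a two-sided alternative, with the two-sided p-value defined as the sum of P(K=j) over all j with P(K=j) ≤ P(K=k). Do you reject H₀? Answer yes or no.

Exact binomial: n=25, k=20, p₀=1/5=0.2000
P(X=j) = C(n,j)·p₀^j·(1−p₀)^(n−j); p = Σ P(X=j) over j with P(X=j) ≤ P(X=20)
p-value (two-sided) = 0.00000
At α=0.1: p < α → reject H₀

reject H₀: yes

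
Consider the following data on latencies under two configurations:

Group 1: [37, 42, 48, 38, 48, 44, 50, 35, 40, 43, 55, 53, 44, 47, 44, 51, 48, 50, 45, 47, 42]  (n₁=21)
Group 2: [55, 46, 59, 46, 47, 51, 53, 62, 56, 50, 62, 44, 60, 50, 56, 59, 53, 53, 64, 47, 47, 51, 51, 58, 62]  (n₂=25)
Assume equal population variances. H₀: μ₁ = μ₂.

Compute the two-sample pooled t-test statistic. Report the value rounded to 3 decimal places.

test statistic = -5.057

x̄₁=45.286, s₁=5.226, n₁=21
x̄₂=53.680, s₂=5.907, n₂=25
s_p² = [20·5.226² + 24·5.907²]/44 = 31.4483
SE = √(s_p²·(1/21+1/25)) = 1.6600
t = (45.286−53.680)/1.6600 = -5.0569
df = 44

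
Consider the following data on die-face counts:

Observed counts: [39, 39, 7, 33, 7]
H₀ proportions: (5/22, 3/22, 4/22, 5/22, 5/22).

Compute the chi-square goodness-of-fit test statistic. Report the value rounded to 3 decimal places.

test statistic = 59.985

n = 125; E_i = n·p_i = [28.41, 17.05, 22.73, 28.41, 28.41]
χ² = (39−28.41)²/28.41 + (39−17.05)²/17.05 + (7−22.73)²/22.73 + (33−28.41)²/28.41 + (7−28.41)²/28.41 = 59.9848
df = 4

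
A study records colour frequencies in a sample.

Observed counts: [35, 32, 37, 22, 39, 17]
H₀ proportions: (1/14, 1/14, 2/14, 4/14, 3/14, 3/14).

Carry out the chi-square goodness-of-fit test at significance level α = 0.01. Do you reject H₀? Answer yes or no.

reject H₀: yes

n = 182; E_i = n·p_i = [13.00, 13.00, 26.00, 52.00, 39.00, 39.00]
χ² = (35−13.00)²/13.00 + (32−13.00)²/13.00 + (37−26.00)²/26.00 + (22−52.00)²/52.00 + (39−39.00)²/39.00 + (17−39.00)²/39.00 = 99.3718
df = 5
p-value (upper-tail) = 0.00000
At α=0.01: p < α → reject H₀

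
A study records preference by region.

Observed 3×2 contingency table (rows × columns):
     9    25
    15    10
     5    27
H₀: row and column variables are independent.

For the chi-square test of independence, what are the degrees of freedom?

df = (r−1)(c−1) = (3−1)·(2−1) = 2

degrees of freedom = 2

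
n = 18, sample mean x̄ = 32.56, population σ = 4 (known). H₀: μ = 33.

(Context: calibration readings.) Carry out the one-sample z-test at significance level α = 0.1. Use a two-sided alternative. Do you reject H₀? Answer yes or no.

SE = σ/√n = 4/√18 = 0.9428
z = (x̄−μ₀)/SE = (32.56−33)/0.9428 = -0.4667
p-value (two-sided) = 0.64072
At α=0.1: p ≥ α → fail to reject H₀

reject H₀: no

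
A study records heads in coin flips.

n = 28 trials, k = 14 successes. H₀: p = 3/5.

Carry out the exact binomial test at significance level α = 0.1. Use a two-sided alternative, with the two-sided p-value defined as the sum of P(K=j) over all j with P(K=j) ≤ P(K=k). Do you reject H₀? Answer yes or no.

Exact binomial: n=28, k=14, p₀=3/5=0.6000
P(X=j) = C(n,j)·p₀^j·(1−p₀)^(n−j); p = Σ P(X=j) over j with P(X=j) ≤ P(X=14)
p-value (two-sided) = 0.33533
At α=0.1: p ≥ α → fail to reject H₀

reject H₀: no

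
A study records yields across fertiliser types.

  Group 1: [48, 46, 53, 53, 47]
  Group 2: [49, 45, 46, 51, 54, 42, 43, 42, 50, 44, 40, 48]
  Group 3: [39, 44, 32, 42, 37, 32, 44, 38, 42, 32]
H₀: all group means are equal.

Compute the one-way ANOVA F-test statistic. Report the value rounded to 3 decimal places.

Group means [49.40, 46.17, 38.20], grand mean 43.815
SSB = Σnᵢ(x̄ᵢ−x̄)² = 537.607; SSW = ΣΣ(x−x̄ᵢ)² = 458.467
MSB = 537.607/2 = 268.8037; MSW = 458.467/24 = 19.1028
F = MSB/MSW = 14.0714
df = (2, 24)

test statistic = 14.071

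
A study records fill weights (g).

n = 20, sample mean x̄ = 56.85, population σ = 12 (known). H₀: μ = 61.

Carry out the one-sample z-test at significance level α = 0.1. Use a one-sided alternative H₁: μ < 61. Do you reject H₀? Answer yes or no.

reject H₀: yes

SE = σ/√n = 12/√20 = 2.6833
z = (x̄−μ₀)/SE = (56.85−61)/2.6833 = -1.5466
p-value (one-sided, H₁ less) = 0.06098
At α=0.1: p < α → reject H₀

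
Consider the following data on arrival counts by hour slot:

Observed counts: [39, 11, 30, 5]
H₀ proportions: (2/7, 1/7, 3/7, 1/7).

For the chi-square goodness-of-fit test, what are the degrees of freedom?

df = k − 1 = 4 − 1 = 3

degrees of freedom = 3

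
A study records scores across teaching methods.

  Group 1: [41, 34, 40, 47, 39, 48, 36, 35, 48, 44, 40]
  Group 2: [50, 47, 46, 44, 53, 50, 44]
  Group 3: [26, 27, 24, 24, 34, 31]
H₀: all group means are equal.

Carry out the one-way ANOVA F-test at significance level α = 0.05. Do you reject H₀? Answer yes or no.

reject H₀: yes

Group means [41.09, 47.71, 27.67], grand mean 39.667
SSB = Σnᵢ(x̄ᵢ−x̄)² = 1339.662; SSW = ΣΣ(x−x̄ᵢ)² = 409.671
MSB = 1339.662/2 = 669.8312; MSW = 409.671/21 = 19.5081
F = MSB/MSW = 34.3360
df = (2, 21)
p-value (upper-tail) = 0.00000
At α=0.05: p < α → reject H₀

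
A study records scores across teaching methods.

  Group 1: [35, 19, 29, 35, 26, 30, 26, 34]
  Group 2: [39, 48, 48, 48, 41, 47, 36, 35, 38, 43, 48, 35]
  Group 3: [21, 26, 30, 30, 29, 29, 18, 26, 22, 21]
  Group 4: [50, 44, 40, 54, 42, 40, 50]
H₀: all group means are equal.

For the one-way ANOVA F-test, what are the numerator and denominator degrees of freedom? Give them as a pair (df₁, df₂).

k = 4 groups, N = 37 total
df = (k−1, N−k) = (4−1, 37−4) = (3, 33)

degrees of freedom = [3, 33]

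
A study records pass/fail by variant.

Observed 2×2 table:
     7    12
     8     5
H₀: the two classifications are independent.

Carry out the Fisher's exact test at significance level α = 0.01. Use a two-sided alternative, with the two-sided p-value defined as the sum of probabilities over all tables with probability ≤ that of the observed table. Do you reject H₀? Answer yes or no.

Margins: r₁=19, r₂=13, c₁=15, c₂=17, n=32
p_obs = C(19,7)·C(13,8)/C(32,15); sum pmf over tables with pmf ≤ p_obs
p-value (two-sided) = 0.28037
At α=0.01: p ≥ α → fail to reject H₀

reject H₀: no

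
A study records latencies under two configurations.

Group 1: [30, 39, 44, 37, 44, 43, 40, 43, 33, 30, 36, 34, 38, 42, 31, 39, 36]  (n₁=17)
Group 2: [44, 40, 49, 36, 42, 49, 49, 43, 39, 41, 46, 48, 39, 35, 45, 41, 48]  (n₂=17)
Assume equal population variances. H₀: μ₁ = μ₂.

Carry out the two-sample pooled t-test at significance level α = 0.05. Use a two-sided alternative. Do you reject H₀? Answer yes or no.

reject H₀: yes

x̄₁=37.588, s₁=4.797, n₁=17
x̄₂=43.176, s₂=4.572, n₂=17
s_p² = [16·4.797² + 16·4.572²]/32 = 21.9559
SE = √(s_p²·(1/17+1/17)) = 1.6072
t = (37.588−43.176)/1.6072 = -3.4770
df = 32
p-value (two-sided) = 0.00148
At α=0.05: p < α → reject H₀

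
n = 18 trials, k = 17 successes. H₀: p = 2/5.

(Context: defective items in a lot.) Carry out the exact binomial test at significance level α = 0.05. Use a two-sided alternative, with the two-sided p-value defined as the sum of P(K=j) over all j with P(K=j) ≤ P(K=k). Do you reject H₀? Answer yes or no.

Exact binomial: n=18, k=17, p₀=2/5=0.4000
P(X=j) = C(n,j)·p₀^j·(1−p₀)^(n−j); p = Σ P(X=j) over j with P(X=j) ≤ P(X=17)
p-value (two-sided) = 0.00000
At α=0.05: p < α → reject H₀

reject H₀: yes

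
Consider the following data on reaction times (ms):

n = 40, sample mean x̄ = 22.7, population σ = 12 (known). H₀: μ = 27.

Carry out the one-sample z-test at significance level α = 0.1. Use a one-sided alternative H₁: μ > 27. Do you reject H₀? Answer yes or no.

SE = σ/√n = 12/√40 = 1.8974
z = (x̄−μ₀)/SE = (22.7−27)/1.8974 = -2.2663
p-value (one-sided, H₁ greater) = 0.98828
At α=0.1: p ≥ α → fail to reject H₀

reject H₀: no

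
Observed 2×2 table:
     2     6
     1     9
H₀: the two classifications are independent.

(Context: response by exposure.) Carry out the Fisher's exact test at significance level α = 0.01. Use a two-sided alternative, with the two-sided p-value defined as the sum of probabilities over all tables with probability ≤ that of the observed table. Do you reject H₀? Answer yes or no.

Margins: r₁=8, r₂=10, c₁=3, c₂=15, n=18
p_obs = C(8,2)·C(10,1)/C(18,3); sum pmf over tables with pmf ≤ p_obs
p-value (two-sided) = 0.55882
At α=0.01: p ≥ α → fail to reject H₀

reject H₀: no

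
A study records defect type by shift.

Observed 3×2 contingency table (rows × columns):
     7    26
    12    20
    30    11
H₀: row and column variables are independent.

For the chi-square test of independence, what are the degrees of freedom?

degrees of freedom = 2

df = (r−1)(c−1) = (3−1)·(2−1) = 2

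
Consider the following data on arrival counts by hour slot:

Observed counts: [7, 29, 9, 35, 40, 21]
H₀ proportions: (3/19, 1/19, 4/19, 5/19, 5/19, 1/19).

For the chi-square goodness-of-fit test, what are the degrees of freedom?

degrees of freedom = 5

df = k − 1 = 6 − 1 = 5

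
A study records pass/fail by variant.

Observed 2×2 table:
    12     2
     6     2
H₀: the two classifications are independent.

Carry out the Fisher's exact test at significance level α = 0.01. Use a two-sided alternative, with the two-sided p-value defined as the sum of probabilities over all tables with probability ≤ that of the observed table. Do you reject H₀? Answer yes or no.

reject H₀: no

Margins: r₁=14, r₂=8, c₁=18, c₂=4, n=22
p_obs = C(14,12)·C(8,6)/C(22,18); sum pmf over tables with pmf ≤ p_obs
p-value (two-sided) = 0.60191
At α=0.01: p ≥ α → fail to reject H₀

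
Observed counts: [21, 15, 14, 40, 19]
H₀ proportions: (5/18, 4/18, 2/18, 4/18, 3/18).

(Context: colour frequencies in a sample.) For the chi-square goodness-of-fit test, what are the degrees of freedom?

df = k − 1 = 5 − 1 = 4

degrees of freedom = 4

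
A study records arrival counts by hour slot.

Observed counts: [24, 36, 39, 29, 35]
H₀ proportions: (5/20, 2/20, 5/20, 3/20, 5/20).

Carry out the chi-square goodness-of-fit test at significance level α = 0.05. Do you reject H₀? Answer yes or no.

n = 163; E_i = n·p_i = [40.75, 16.30, 40.75, 24.45, 40.75]
χ² = (24−40.75)²/40.75 + (36−16.30)²/16.30 + (39−40.75)²/40.75 + (29−24.45)²/24.45 + (35−40.75)²/40.75 = 32.4274
df = 4
p-value (upper-tail) = 0.00000
At α=0.05: p < α → reject H₀

reject H₀: yes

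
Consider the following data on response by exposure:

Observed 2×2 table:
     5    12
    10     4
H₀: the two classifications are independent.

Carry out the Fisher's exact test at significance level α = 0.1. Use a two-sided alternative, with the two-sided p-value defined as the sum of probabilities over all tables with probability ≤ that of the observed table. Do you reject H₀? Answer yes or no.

Margins: r₁=17, r₂=14, c₁=15, c₂=16, n=31
p_obs = C(17,5)·C(14,10)/C(31,15); sum pmf over tables with pmf ≤ p_obs
p-value (two-sided) = 0.03195
At α=0.1: p < α → reject H₀

reject H₀: yes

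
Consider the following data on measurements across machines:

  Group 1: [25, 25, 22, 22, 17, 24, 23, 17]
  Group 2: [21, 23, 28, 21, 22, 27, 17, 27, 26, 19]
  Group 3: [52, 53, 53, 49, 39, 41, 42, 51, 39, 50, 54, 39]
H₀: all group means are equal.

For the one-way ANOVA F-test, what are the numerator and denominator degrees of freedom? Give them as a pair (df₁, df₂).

degrees of freedom = [2, 27]

k = 3 groups, N = 30 total
df = (k−1, N−k) = (3−1, 30−3) = (2, 27)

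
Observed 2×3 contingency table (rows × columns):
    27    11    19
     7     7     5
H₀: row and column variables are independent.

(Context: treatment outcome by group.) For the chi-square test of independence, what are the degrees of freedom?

df = (r−1)(c−1) = (2−1)·(3−1) = 2

degrees of freedom = 2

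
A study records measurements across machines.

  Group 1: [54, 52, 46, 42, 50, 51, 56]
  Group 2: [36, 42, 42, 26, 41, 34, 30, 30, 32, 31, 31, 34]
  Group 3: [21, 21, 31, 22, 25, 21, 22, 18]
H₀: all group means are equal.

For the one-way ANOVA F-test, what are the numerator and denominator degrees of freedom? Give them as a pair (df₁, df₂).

k = 3 groups, N = 27 total
df = (k−1, N−k) = (3−1, 27−3) = (2, 24)

degrees of freedom = [2, 24]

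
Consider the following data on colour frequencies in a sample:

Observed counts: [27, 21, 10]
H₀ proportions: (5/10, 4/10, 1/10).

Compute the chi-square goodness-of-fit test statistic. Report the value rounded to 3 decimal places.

test statistic = 3.388

n = 58; E_i = n·p_i = [29.00, 23.20, 5.80]
χ² = (27−29.00)²/29.00 + (21−23.20)²/23.20 + (10−5.80)²/5.80 = 3.3879
df = 2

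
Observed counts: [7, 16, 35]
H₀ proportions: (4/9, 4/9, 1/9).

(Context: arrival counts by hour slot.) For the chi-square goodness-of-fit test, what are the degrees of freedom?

df = k − 1 = 3 − 1 = 2

degrees of freedom = 2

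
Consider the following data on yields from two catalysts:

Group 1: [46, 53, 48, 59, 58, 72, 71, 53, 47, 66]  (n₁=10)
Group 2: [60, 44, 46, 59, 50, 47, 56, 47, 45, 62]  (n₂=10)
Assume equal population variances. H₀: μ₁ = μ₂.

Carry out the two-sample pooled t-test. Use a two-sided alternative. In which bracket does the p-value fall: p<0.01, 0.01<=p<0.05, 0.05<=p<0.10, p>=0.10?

p-value bracket: p>=0.10

x̄₁=57.300, s₁=9.661, n₁=10
x̄₂=51.600, s₂=6.915, n₂=10
s_p² = [9·9.661² + 9·6.915²]/18 = 70.5833
SE = √(s_p²·(1/10+1/10)) = 3.7572
t = (57.300−51.600)/3.7572 = 1.5171
df = 18
p-value (two-sided) = 0.14661
→ bracket: p>=0.10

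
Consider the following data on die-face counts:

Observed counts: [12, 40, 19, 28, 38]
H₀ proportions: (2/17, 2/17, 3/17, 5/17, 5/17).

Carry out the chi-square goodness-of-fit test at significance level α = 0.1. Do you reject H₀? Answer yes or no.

reject H₀: yes

n = 137; E_i = n·p_i = [16.12, 16.12, 24.18, 40.29, 40.29]
χ² = (12−16.12)²/16.12 + (40−16.12)²/16.12 + (19−24.18)²/24.18 + (28−40.29)²/40.29 + (38−40.29)²/40.29 = 41.4297
df = 4
p-value (upper-tail) = 0.00000
At α=0.1: p < α → reject H₀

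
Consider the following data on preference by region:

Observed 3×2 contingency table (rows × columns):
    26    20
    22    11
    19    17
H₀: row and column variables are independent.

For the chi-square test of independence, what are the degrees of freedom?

df = (r−1)(c−1) = (3−1)·(2−1) = 2

degrees of freedom = 2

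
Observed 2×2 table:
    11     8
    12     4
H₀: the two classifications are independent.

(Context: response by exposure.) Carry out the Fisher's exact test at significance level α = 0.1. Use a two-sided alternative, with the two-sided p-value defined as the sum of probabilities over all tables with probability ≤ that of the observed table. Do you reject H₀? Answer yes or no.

reject H₀: no

Margins: r₁=19, r₂=16, c₁=23, c₂=12, n=35
p_obs = C(19,11)·C(16,12)/C(35,23); sum pmf over tables with pmf ≤ p_obs
p-value (two-sided) = 0.47586
At α=0.1: p ≥ α → fail to reject H₀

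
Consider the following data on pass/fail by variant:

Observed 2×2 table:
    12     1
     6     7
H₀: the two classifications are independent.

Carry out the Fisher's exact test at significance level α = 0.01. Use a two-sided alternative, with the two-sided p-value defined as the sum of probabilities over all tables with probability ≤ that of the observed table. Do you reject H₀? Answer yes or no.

reject H₀: no

Margins: r₁=13, r₂=13, c₁=18, c₂=8, n=26
p_obs = C(13,12)·C(13,6)/C(26,18); sum pmf over tables with pmf ≤ p_obs
p-value (two-sided) = 0.03021
At α=0.01: p ≥ α → fail to reject H₀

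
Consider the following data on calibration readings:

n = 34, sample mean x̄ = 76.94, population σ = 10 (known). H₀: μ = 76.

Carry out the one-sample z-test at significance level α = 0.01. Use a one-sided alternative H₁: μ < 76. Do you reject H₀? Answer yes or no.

SE = σ/√n = 10/√34 = 1.7150
z = (x̄−μ₀)/SE = (76.94−76)/1.7150 = 0.5481
p-value (one-sided, H₁ less) = 0.70819
At α=0.01: p ≥ α → fail to reject H₀

reject H₀: no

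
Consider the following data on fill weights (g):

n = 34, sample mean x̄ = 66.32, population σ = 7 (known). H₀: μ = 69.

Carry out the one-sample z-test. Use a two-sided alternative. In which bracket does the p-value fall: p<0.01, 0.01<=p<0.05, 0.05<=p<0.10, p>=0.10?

p-value bracket: 0.01<=p<0.05

SE = σ/√n = 7/√34 = 1.2005
z = (x̄−μ₀)/SE = (66.32−69)/1.2005 = -2.2324
p-value (two-sided) = 0.02559
→ bracket: 0.01<=p<0.05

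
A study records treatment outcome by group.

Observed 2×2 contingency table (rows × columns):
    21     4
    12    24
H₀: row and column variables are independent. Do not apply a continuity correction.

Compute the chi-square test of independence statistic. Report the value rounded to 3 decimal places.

test statistic = 15.253

Row totals [25, 36], col totals [33, 28], n=61
χ² = (21−13.52)²/13.52 + (4−11.48)²/11.48 + (12−19.48)²/19.48 + (24−16.52)²/16.52 = 15.2526
df = 1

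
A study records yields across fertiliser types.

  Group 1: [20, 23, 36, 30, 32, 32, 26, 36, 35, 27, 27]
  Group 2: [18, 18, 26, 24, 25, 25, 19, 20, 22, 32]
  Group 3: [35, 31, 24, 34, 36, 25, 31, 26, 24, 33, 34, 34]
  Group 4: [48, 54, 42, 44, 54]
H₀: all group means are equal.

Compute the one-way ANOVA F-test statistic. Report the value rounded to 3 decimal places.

Group means [29.45, 22.90, 30.58, 48.40], grand mean 30.579
SSB = Σnᵢ(x̄ᵢ−x̄)² = 2191.519; SSW = ΣΣ(x−x̄ᵢ)² = 811.744
MSB = 2191.519/3 = 730.5064; MSW = 811.744/34 = 23.8748
F = MSB/MSW = 30.5974
df = (3, 34)

test statistic = 30.597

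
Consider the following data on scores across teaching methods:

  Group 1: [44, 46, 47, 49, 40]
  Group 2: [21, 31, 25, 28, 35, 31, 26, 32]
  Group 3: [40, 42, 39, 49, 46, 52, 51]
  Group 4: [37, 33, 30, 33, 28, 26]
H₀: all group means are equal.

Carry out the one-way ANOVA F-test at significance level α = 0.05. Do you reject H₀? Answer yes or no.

reject H₀: yes

Group means [45.20, 28.62, 45.57, 31.17], grand mean 36.962
SSB = Σnᵢ(x̄ᵢ−x̄)² = 1615.739; SSW = ΣΣ(x−x̄ᵢ)² = 437.223
MSB = 1615.739/3 = 538.5796; MSW = 437.223/22 = 19.8738
F = MSB/MSW = 27.1000
df = (3, 22)
p-value (upper-tail) = 0.00000
At α=0.05: p < α → reject H₀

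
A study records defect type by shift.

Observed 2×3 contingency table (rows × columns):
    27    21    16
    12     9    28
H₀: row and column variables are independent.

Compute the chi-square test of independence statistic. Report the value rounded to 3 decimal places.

test statistic = 12.063

Row totals [64, 49], col totals [39, 30, 44], n=113
χ² = (27−22.09)²/22.09 + (21−16.99)²/16.99 + (16−24.92)²/24.92 + (12−16.91)²/16.91 + (9−13.01)²/13.01 + (28−19.08)²/19.08 = 12.0634
df = 2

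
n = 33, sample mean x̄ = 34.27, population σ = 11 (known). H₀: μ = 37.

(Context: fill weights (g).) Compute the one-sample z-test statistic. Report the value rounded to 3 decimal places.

SE = σ/√n = 11/√33 = 1.9149
z = (x̄−μ₀)/SE = (34.27−37)/1.9149 = -1.4257

test statistic = -1.426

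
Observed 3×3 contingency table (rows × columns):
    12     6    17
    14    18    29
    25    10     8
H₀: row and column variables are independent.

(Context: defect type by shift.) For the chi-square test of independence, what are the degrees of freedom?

degrees of freedom = 4

df = (r−1)(c−1) = (3−1)·(3−1) = 4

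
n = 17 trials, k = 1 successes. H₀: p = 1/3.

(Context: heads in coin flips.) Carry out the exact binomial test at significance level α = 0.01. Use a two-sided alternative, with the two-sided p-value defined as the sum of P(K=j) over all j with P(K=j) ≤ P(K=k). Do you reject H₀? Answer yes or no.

reject H₀: no

Exact binomial: n=17, k=1, p₀=1/3=0.3333
P(X=j) = C(n,j)·p₀^j·(1−p₀)^(n−j); p = Σ P(X=j) over j with P(X=j) ≤ P(X=1)
p-value (two-sided) = 0.01765
At α=0.01: p ≥ α → fail to reject H₀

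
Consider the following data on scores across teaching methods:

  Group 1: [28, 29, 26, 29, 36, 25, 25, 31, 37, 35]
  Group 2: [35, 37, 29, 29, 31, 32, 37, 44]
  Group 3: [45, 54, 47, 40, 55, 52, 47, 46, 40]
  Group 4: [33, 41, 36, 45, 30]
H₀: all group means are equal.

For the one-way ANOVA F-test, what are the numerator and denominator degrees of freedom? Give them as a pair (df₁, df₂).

degrees of freedom = [3, 28]

k = 4 groups, N = 32 total
df = (k−1, N−k) = (4−1, 32−4) = (3, 28)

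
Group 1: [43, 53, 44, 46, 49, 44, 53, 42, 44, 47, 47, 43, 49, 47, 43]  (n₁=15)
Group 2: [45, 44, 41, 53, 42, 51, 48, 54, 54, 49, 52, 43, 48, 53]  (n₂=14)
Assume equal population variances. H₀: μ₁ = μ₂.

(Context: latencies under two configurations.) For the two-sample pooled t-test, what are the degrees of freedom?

df = n₁ + n₂ − 2 = 15 + 14 − 2 = 27

degrees of freedom = 27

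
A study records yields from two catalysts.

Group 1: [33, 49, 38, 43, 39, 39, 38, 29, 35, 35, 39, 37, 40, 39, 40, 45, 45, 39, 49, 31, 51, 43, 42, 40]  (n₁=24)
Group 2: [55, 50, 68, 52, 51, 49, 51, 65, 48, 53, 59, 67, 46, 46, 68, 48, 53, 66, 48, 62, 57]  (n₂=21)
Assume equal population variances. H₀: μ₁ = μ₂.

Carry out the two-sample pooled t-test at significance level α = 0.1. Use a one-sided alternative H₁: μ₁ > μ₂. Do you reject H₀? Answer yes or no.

reject H₀: no

x̄₁=39.917, s₁=5.429, n₁=24
x̄₂=55.333, s₂=7.709, n₂=21
s_p² = [23·5.429² + 20·7.709²]/43 = 43.4070
SE = √(s_p²·(1/24+1/21)) = 1.9687
t = (39.917−55.333)/1.9687 = -7.8310
df = 43
p-value (one-sided, H₁ greater) = 1.00000
At α=0.1: p ≥ α → fail to reject H₀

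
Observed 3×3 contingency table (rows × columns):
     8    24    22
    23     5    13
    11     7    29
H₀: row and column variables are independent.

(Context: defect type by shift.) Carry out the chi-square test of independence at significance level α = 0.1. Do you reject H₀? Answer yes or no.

Row totals [54, 41, 47], col totals [42, 36, 64], n=142
χ² = (8−15.97)²/15.97 + (24−13.69)²/13.69 + (22−24.34)²/24.34 + (23−12.13)²/12.13 + (5−10.39)²/10.39 + (13−18.48)²/18.48 + (11−13.90)²/13.90 + (7−11.92)²/11.92 + (29−21.18)²/21.18 = 31.6589
df = 4
p-value (upper-tail) = 0.00000
At α=0.1: p < α → reject H₀

reject H₀: yes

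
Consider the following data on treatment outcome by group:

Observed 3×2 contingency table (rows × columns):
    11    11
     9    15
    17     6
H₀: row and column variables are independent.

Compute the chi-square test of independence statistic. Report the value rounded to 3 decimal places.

test statistic = 6.432

Row totals [22, 24, 23], col totals [37, 32], n=69
χ² = (11−11.80)²/11.80 + (11−10.20)²/10.20 + (9−12.87)²/12.87 + (15−11.13)²/11.13 + (17−12.33)²/12.33 + (6−10.67)²/10.67 = 6.4323
df = 2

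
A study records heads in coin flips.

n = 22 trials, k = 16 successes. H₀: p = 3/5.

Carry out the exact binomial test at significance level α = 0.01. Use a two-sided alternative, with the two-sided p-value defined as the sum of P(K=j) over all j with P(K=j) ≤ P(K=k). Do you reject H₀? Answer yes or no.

reject H₀: no

Exact binomial: n=22, k=16, p₀=3/5=0.6000
P(X=j) = C(n,j)·p₀^j·(1−p₀)^(n−j); p = Σ P(X=j) over j with P(X=j) ≤ P(X=16)
p-value (two-sided) = 0.27915
At α=0.01: p ≥ α → fail to reject H₀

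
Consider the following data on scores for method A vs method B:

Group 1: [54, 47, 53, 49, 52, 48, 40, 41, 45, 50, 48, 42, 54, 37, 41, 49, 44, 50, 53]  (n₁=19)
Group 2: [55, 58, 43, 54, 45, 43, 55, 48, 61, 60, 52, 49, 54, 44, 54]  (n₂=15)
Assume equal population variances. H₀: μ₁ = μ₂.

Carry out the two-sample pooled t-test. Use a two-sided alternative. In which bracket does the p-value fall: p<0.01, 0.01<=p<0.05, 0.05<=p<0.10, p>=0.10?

x̄₁=47.211, s₁=5.170, n₁=19
x̄₂=51.667, s₂=6.032, n₂=15
s_p² = [18·5.170² + 14·6.032²]/32 = 30.9529
SE = √(s_p²·(1/19+1/15)) = 1.9216
t = (47.211−51.667)/1.9216 = -2.3190
df = 32
p-value (two-sided) = 0.02694
→ bracket: 0.01<=p<0.05

p-value bracket: 0.01<=p<0.05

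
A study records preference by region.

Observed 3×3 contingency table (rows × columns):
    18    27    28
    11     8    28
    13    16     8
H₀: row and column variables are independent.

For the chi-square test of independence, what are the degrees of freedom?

degrees of freedom = 4

df = (r−1)(c−1) = (3−1)·(3−1) = 4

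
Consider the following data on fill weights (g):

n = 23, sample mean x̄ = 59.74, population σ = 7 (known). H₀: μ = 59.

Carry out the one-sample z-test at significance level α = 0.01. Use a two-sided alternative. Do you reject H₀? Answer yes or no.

SE = σ/√n = 7/√23 = 1.4596
z = (x̄−μ₀)/SE = (59.74−59)/1.4596 = 0.5070
p-value (two-sided) = 0.61216
At α=0.01: p ≥ α → fail to reject H₀

reject H₀: no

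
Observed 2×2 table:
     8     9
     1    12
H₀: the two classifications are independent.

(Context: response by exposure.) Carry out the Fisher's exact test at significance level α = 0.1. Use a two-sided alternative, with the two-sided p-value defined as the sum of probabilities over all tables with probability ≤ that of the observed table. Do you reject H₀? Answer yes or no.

Margins: r₁=17, r₂=13, c₁=9, c₂=21, n=30
p_obs = C(17,8)·C(13,1)/C(30,9); sum pmf over tables with pmf ≤ p_obs
p-value (two-sided) = 0.04168
At α=0.1: p < α → reject H₀

reject H₀: yes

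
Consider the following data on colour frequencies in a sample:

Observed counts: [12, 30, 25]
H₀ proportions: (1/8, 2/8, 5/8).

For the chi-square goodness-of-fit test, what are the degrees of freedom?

df = k − 1 = 3 − 1 = 2

degrees of freedom = 2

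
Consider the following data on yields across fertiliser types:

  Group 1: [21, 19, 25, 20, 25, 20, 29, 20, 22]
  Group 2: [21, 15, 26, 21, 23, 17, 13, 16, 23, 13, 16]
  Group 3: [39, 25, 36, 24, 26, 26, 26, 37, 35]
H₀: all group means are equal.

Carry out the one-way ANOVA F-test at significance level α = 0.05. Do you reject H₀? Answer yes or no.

reject H₀: yes

Group means [22.33, 18.55, 30.44], grand mean 23.414
SSB = Σnᵢ(x̄ᵢ−x̄)² = 716.085; SSW = ΣΣ(x−x̄ᵢ)² = 582.949
MSB = 716.085/2 = 358.0425; MSW = 582.949/26 = 22.4211
F = MSB/MSW = 15.9690
df = (2, 26)
p-value (upper-tail) = 0.00003
At α=0.05: p < α → reject H₀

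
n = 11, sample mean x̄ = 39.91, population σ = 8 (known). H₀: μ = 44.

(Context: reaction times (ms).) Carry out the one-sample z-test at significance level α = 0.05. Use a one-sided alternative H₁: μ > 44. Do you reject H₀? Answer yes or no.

SE = σ/√n = 8/√11 = 2.4121
z = (x̄−μ₀)/SE = (39.91−44)/2.4121 = -1.6956
p-value (one-sided, H₁ greater) = 0.95502
At α=0.05: p ≥ α → fail to reject H₀

reject H₀: no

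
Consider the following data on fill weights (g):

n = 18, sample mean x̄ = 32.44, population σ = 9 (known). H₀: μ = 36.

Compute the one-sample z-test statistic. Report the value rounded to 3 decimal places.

test statistic = -1.678

SE = σ/√n = 9/√18 = 2.1213
z = (x̄−μ₀)/SE = (32.44−36)/2.1213 = -1.6782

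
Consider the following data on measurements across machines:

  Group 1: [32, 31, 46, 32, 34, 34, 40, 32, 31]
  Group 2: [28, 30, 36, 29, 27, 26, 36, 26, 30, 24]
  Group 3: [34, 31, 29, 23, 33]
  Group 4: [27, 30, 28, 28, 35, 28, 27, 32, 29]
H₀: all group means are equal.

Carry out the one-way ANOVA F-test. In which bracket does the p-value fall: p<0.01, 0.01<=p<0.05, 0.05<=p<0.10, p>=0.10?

p-value bracket: 0.01<=p<0.05

Group means [34.67, 29.20, 30.00, 29.33], grand mean 30.848
SSB = Σnᵢ(x̄ᵢ−x̄)² = 182.642; SSW = ΣΣ(x−x̄ᵢ)² = 485.600
MSB = 182.642/3 = 60.8808; MSW = 485.600/29 = 16.7448
F = MSB/MSW = 3.6358
df = (3, 29)
p-value (upper-tail) = 0.02429
→ bracket: 0.01<=p<0.05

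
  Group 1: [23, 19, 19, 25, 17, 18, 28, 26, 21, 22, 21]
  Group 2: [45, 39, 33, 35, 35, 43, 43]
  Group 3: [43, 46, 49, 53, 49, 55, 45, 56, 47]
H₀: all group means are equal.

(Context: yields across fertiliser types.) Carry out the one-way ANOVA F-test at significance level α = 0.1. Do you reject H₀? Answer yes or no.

reject H₀: yes

Group means [21.73, 39.00, 49.22], grand mean 35.370
SSB = Σnᵢ(x̄ᵢ−x̄)² = 3866.559; SSW = ΣΣ(x−x̄ᵢ)² = 423.737
MSB = 3866.559/2 = 1933.2795; MSW = 423.737/24 = 17.6557
F = MSB/MSW = 109.4987
df = (2, 24)
p-value (upper-tail) = 0.00000
At α=0.1: p < α → reject H₀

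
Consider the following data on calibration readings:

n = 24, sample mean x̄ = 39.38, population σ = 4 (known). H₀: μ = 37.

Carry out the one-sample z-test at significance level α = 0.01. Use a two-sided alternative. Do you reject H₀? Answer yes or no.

reject H₀: yes

SE = σ/√n = 4/√24 = 0.8165
z = (x̄−μ₀)/SE = (39.38−37)/0.8165 = 2.9149
p-value (two-sided) = 0.00356
At α=0.01: p < α → reject H₀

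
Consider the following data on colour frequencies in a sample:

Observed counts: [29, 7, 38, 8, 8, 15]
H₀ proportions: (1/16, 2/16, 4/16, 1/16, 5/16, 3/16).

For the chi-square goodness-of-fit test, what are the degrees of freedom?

df = k − 1 = 6 − 1 = 5

degrees of freedom = 5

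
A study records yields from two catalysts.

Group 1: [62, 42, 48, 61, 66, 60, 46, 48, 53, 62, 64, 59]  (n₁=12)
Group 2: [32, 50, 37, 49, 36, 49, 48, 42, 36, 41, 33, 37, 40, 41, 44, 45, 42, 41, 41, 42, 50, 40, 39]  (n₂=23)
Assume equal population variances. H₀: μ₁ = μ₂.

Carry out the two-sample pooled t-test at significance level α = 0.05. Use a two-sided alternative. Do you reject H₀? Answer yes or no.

x̄₁=55.917, s₁=8.084, n₁=12
x̄₂=41.522, s₂=5.195, n₂=23
s_p² = [11·8.084² + 22·5.195²]/33 = 39.7774
SE = √(s_p²·(1/12+1/23)) = 2.2459
t = (55.917−41.522)/2.2459 = 6.4093
df = 33
p-value (two-sided) = 0.00000
At α=0.05: p < α → reject H₀

reject H₀: yes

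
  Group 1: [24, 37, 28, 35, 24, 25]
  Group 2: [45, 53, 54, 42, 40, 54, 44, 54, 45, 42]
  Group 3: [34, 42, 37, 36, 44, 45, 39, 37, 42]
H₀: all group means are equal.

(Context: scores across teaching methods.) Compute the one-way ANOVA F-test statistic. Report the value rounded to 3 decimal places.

Group means [28.83, 47.30, 39.56], grand mean 40.080
SSB = Σnᵢ(x̄ᵢ−x̄)² = 1282.684; SSW = ΣΣ(x−x̄ᵢ)² = 583.156
MSB = 1282.684/2 = 641.3422; MSW = 583.156/22 = 26.5071
F = MSB/MSW = 24.1951
df = (2, 22)

test statistic = 24.195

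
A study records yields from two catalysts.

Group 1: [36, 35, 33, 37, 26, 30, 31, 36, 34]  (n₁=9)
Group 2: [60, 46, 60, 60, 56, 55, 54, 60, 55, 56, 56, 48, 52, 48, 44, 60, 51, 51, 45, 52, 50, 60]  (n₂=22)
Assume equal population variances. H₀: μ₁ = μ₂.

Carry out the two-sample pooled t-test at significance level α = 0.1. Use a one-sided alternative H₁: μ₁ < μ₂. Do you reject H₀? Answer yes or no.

reject H₀: yes

x̄₁=33.111, s₁=3.551, n₁=9
x̄₂=53.591, s₂=5.279, n₂=22
s_p² = [8·3.551² + 21·5.279²]/29 = 23.6623
SE = √(s_p²·(1/9+1/22)) = 1.9248
t = (33.111−53.591)/1.9248 = -10.6402
df = 29
p-value (one-sided, H₁ less) = 0.00000
At α=0.1: p < α → reject H₀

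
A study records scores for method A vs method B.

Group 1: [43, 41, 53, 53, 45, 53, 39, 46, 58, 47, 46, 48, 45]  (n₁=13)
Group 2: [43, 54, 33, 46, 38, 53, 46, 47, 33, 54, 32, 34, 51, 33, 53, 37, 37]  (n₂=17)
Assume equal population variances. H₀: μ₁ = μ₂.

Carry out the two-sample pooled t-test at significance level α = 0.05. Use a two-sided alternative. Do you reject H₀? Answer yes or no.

reject H₀: no

x̄₁=47.462, s₁=5.425, n₁=13
x̄₂=42.588, s₂=8.427, n₂=17
s_p² = [12·5.425² + 16·8.427²]/28 = 53.1910
SE = √(s_p²·(1/13+1/17)) = 2.6871
t = (47.462−42.588)/2.6871 = 1.8136
df = 28
p-value (two-sided) = 0.08047
At α=0.05: p ≥ α → fail to reject H₀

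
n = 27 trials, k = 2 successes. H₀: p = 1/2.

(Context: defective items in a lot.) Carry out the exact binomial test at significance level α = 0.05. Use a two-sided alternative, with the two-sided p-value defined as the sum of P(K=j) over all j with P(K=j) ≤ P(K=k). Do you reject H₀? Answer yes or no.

reject H₀: yes

Exact binomial: n=27, k=2, p₀=1/2=0.5000
P(X=j) = C(n,j)·p₀^j·(1−p₀)^(n−j); p = Σ P(X=j) over j with P(X=j) ≤ P(X=2)
p-value (two-sided) = 0.00001
At α=0.05: p < α → reject H₀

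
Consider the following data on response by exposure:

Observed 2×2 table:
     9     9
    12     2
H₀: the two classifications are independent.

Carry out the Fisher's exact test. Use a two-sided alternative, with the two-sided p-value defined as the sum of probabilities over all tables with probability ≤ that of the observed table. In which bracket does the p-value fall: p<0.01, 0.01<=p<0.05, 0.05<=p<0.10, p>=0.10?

p-value bracket: 0.05<=p<0.10

Margins: r₁=18, r₂=14, c₁=21, c₂=11, n=32
p_obs = C(18,9)·C(14,12)/C(32,21); sum pmf over tables with pmf ≤ p_obs
p-value (two-sided) = 0.06079
→ bracket: 0.05<=p<0.10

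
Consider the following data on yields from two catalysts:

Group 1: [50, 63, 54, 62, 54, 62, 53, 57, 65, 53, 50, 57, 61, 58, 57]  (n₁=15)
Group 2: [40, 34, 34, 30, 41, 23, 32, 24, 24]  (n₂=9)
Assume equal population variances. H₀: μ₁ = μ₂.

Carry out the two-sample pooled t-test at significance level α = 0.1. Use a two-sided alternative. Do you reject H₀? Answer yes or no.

reject H₀: yes

x̄₁=57.067, s₁=4.743, n₁=15
x̄₂=31.333, s₂=6.727, n₂=9
s_p² = [14·4.743² + 8·6.727²]/22 = 30.7697
SE = √(s_p²·(1/15+1/9)) = 2.3388
t = (57.067−31.333)/2.3388 = 11.0026
df = 22
p-value (two-sided) = 0.00000
At α=0.1: p < α → reject H₀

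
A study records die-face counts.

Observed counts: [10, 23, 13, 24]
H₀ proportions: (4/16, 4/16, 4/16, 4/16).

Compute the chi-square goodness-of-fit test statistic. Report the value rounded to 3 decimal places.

n = 70; E_i = n·p_i = [17.50, 17.50, 17.50, 17.50]
χ² = (10−17.50)²/17.50 + (23−17.50)²/17.50 + (13−17.50)²/17.50 + (24−17.50)²/17.50 = 8.5143
df = 3

test statistic = 8.514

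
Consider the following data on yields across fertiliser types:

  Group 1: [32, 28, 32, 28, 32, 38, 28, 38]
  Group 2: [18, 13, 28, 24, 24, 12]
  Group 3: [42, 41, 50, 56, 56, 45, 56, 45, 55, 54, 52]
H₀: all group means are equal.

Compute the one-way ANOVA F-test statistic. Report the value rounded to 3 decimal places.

test statistic = 62.711

Group means [32.00, 19.83, 50.18], grand mean 37.080
SSB = Σnᵢ(x̄ᵢ−x̄)² = 3879.370; SSW = ΣΣ(x−x̄ᵢ)² = 680.470
MSB = 3879.370/2 = 1939.6852; MSW = 680.470/22 = 30.9304
F = MSB/MSW = 62.7112
df = (2, 22)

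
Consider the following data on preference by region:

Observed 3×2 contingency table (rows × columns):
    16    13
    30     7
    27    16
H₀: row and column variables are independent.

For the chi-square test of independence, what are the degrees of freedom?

df = (r−1)(c−1) = (3−1)·(2−1) = 2

degrees of freedom = 2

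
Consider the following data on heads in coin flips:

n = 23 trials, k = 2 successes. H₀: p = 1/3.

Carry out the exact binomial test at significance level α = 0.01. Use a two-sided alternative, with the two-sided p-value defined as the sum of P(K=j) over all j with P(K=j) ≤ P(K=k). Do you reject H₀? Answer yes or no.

reject H₀: no

Exact binomial: n=23, k=2, p₀=1/3=0.3333
P(X=j) = C(n,j)·p₀^j·(1−p₀)^(n−j); p = Σ P(X=j) over j with P(X=j) ≤ P(X=2)
p-value (two-sided) = 0.01294
At α=0.01: p ≥ α → fail to reject H₀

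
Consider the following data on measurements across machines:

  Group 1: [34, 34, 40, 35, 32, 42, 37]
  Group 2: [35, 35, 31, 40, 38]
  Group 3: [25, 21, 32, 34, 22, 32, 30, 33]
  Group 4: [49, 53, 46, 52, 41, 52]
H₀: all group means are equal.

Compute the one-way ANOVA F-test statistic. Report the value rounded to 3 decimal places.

Group means [36.29, 35.80, 28.62, 48.83], grand mean 36.731
SSB = Σnᵢ(x̄ᵢ−x̄)² = 1410.178; SSW = ΣΣ(x−x̄ᵢ)² = 418.937
MSB = 1410.178/3 = 470.0595; MSW = 418.937/22 = 19.0426
F = MSB/MSW = 24.6846
df = (3, 22)

test statistic = 24.685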